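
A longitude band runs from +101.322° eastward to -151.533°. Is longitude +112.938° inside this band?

Yes

Band width going east from +101.322° to -151.533°: ((-151.533 − 101.322) mod 360) = 107.145°.
Offset of +112.938° east of the west edge: ((112.938 − 101.322) mod 360) = 11.616°.
11.616° ≤ 107.145° ⇒ inside.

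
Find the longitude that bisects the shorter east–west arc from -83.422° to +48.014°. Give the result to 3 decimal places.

Signed shortest Δλ from -83.422° to +48.014° is +131.436°.
Midpoint longitude = -83.422° + (+131.436°)/2 = -83.422° + 65.718° = -17.704°.

-17.704°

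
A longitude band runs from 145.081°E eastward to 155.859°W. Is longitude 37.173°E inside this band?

Band width going east from +145.081° to -155.859°: ((-155.859 − 145.081) mod 360) = 59.060°.
Offset of +37.173° east of the west edge: ((37.173 − 145.081) mod 360) = 252.092°.
252.092° > 59.060° ⇒ outside.

No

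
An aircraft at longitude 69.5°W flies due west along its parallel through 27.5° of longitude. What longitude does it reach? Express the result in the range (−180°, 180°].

Start at -69.5°; shift −27.5° → -97.0°.
-97.0° already lies in (−180°, 180°].

97.0°W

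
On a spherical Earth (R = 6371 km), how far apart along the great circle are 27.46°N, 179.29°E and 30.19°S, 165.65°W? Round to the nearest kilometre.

6607 km

Δλ = -165.65 − 179.29 = -344.94°; wrapped into (−180°, 180°]: 15.06°.
Δφ = -30.19 − 27.46 = -57.65°.
a = sin²(Δφ/2) + cos φ₁ · cos φ₂ · sin²(Δλ/2) = 0.245626.
c = 2·atan2(√a, √(1−a)) = 1.03707 rad → d = 6371·c ≈ 6607.15 km.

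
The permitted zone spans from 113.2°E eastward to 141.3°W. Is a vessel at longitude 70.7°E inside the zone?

Band width going east from +113.2° to -141.3°: ((-141.3 − 113.2) mod 360) = 105.5°.
Offset of +70.7° east of the west edge: ((70.7 − 113.2) mod 360) = 317.5°.
317.5° > 105.5° ⇒ outside.

No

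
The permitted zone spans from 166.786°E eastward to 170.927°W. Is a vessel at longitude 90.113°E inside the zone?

No

Band width going east from +166.786° to -170.927°: ((-170.927 − 166.786) mod 360) = 22.287°.
Offset of +90.113° east of the west edge: ((90.113 − 166.786) mod 360) = 283.327°.
283.327° > 22.287° ⇒ outside.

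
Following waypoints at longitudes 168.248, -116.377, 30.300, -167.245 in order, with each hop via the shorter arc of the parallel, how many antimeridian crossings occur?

2

Leg 1: +168.248° → -116.377°, shortest Δλ = 75.375° (east) — crosses 180°.
Leg 2: -116.377° → +30.300°, shortest Δλ = 146.677° (east) — does not cross 180°.
Leg 3: +30.300° → -167.245°, shortest Δλ = 162.455° (east) — crosses 180°.
Total crossings: 2.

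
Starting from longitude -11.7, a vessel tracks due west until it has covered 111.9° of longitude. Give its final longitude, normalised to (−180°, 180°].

-123.6°

Start at -11.7°; shift −111.9° → -123.6°.
-123.6° already lies in (−180°, 180°].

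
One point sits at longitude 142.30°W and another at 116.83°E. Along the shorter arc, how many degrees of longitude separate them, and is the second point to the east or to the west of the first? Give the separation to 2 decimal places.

Raw difference: 116.83 − -142.30 = 259.13°.
Normalise into (−180°, 180°]: 259.13° − 360° = -100.87°.
Negative ⇒ the second point lies to the west; separation 100.87°.

100.87° west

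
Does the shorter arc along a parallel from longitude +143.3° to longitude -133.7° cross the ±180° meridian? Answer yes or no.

Naïve |-133.7 − 143.3| = 277.0° > 180°, so the shorter arc goes the other way round — across 180°.
Signed shortest Δλ = ((-133.7 − 143.3 + 180) mod 360) − 180 = 83.0°.
Going east by 83.0° from +143.3° passes through 180° before reaching -133.7°.

Yes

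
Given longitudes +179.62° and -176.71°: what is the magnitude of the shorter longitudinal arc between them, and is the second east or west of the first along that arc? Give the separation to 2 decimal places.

Raw difference: -176.71 − 179.62 = -356.33°.
Normalise into (−180°, 180°]: -356.33° + 360° = 3.67°.
Positive ⇒ the second point lies to the east; separation 3.67°.

3.67° east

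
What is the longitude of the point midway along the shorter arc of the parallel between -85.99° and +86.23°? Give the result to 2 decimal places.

Signed shortest Δλ from -85.99° to +86.23° is +172.22°.
Midpoint longitude = -85.99° + (+172.22°)/2 = -85.99° + 86.11° = +0.12°.

+0.12°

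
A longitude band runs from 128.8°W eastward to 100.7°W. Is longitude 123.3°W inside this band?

Yes

Band width going east from -128.8° to -100.7°: ((-100.7 − -128.8) mod 360) = 28.1°.
Offset of -123.3° east of the west edge: ((-123.3 − -128.8) mod 360) = 5.5°.
5.5° ≤ 28.1° ⇒ inside.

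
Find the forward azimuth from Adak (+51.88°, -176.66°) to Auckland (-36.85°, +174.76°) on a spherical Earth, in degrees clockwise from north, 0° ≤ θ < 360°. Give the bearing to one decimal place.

Δλ = 174.76 − -176.66 = 351.42°; wrapped into (−180°, 180°]: -8.58°.
θ = atan2( sin Δλ · cos φ₂ , cos φ₁ · sin φ₂ − sin φ₁ · cos φ₂ · cos Δλ )
  = atan2(-0.11938, -0.99271) = -173.143° → normalised to [0°, 360°): 186.857°.

186.9°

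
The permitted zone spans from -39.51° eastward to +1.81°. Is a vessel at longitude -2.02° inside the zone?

Yes

Band width going east from -39.51° to +1.81°: ((1.81 − -39.51) mod 360) = 41.32°.
Offset of -2.02° east of the west edge: ((-2.02 − -39.51) mod 360) = 37.49°.
37.49° ≤ 41.32° ⇒ inside.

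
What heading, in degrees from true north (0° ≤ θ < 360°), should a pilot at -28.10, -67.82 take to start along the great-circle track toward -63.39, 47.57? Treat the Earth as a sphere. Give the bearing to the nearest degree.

155°

Δλ = 47.57 − -67.82 = 115.39°.
θ = atan2( sin Δλ · cos φ₂ , cos φ₁ · sin φ₂ − sin φ₁ · cos φ₂ · cos Δλ )
  = atan2(0.40465, -0.87915) = 155.285° → normalised to [0°, 360°): 155.285°.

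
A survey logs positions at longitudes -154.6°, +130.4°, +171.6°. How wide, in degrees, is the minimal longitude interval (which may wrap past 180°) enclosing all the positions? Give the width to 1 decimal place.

Sort the longitudes: -154.6°, +130.4°, +171.6°.
Eastward gaps between consecutive values (wrapping around): 285.0°, 41.2°, 33.8°.
Largest gap = 285.0° ⇒ minimal covering band is its complement: 360° − 285.0° = 75.0°.
Band runs from +130.4° eastward to -154.6°, crossing the antimeridian.

75.0°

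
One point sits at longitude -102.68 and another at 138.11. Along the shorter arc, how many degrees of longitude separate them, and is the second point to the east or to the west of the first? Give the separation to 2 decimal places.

Raw difference: 138.11 − -102.68 = 240.79°.
Normalise into (−180°, 180°]: 240.79° − 360° = -119.21°.
Negative ⇒ the second point lies to the west; separation 119.21°.

119.21° west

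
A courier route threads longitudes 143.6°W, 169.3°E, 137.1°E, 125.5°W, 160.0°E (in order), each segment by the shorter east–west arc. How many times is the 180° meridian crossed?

Leg 1: -143.6° → +169.3°, shortest Δλ = -47.1° (west) — crosses 180°.
Leg 2: +169.3° → +137.1°, shortest Δλ = -32.2° (west) — does not cross 180°.
Leg 3: +137.1° → -125.5°, shortest Δλ = 97.4° (east) — crosses 180°.
Leg 4: -125.5° → +160.0°, shortest Δλ = -74.5° (west) — crosses 180°.
Total crossings: 3.

3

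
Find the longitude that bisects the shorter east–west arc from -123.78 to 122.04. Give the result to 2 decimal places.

Signed shortest Δλ from -123.78° to +122.04° is -114.18°.
Midpoint longitude = -123.78° + (-114.18°)/2 = -123.78° − 57.09° = -180.87°.
Normalise into (−180°, 180°]: +179.13°.
(The naïve average (-123.78 + +122.04)/2 = -0.87° is on the wrong side of the globe.)

+179.13°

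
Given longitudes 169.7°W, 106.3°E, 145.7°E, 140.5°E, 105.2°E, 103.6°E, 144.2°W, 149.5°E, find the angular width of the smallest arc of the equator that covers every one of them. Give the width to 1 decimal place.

Sort the longitudes: -169.7°, -144.2°, +103.6°, +105.2°, +106.3°, +140.5°, +145.7°, +149.5°.
Eastward gaps between consecutive values (wrapping around): 25.5°, 247.8°, 1.6°, 1.1°, 34.2°, 5.2°, 3.8°, 40.8°.
Largest gap = 247.8° ⇒ minimal covering band is its complement: 360° − 247.8° = 112.2°.
Band runs from +103.6° eastward to -144.2°, crossing the antimeridian.

112.2°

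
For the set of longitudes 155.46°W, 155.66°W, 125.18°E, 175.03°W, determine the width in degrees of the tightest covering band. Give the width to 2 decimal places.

Sort the longitudes: -175.03°, -155.66°, -155.46°, +125.18°.
Eastward gaps between consecutive values (wrapping around): 19.37°, 0.20°, 280.64°, 59.79°.
Largest gap = 280.64° ⇒ minimal covering band is its complement: 360° − 280.64° = 79.36°.
Band runs from +125.18° eastward to -155.46°, crossing the antimeridian.

79.36°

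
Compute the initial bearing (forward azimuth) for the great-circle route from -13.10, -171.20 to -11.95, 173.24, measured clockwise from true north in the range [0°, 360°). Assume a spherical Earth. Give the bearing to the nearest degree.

Δλ = 173.24 − -171.20 = 344.44°; wrapped into (−180°, 180°]: -15.56°.
θ = atan2( sin Δλ · cos φ₂ , cos φ₁ · sin φ₂ − sin φ₁ · cos φ₂ · cos Δλ )
  = atan2(-0.26243, 0.01194) = -87.394° → normalised to [0°, 360°): 272.606°.

273°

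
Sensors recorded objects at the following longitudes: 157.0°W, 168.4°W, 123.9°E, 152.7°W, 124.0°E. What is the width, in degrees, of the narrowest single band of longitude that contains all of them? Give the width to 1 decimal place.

83.4°

Sort the longitudes: -168.4°, -157.0°, -152.7°, +123.9°, +124.0°.
Eastward gaps between consecutive values (wrapping around): 11.4°, 4.3°, 276.6°, 0.1°, 67.6°.
Largest gap = 276.6° ⇒ minimal covering band is its complement: 360° − 276.6° = 83.4°.
Band runs from +123.9° eastward to -152.7°, crossing the antimeridian.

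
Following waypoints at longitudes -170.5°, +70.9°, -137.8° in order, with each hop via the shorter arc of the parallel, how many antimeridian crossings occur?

Leg 1: -170.5° → +70.9°, shortest Δλ = -118.6° (west) — crosses 180°.
Leg 2: +70.9° → -137.8°, shortest Δλ = 151.3° (east) — crosses 180°.
Total crossings: 2.

2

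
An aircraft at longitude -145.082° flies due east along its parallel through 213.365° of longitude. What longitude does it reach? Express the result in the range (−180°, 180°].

+68.283°

Start at -145.082°; shift +213.365° → +68.283°.
+68.283° already lies in (−180°, 180°].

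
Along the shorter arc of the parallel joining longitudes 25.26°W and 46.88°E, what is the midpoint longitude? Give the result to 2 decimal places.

10.81°E

Signed shortest Δλ from -25.26° to +46.88° is +72.14°.
Midpoint longitude = -25.26° + (+72.14°)/2 = -25.26° + 36.07° = +10.81°.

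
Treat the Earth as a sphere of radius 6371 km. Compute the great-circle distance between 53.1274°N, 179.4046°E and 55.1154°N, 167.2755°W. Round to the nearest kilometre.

894 km

Δλ = -167.2755 − 179.4046 = -346.6801°; wrapped into (−180°, 180°]: 13.3199°.
Δφ = 55.1154 − 53.1274 = 1.9880°.
a = sin²(Δφ/2) + cos φ₁ · cos φ₂ · sin²(Δλ/2) = 0.004917.
c = 2·atan2(√a, √(1−a)) = 0.14036 rad → d = 6371·c ≈ 894.21 km.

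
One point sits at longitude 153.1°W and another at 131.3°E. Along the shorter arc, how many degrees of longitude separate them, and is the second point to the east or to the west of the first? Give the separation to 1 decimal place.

Raw difference: 131.3 − -153.1 = 284.4°.
Normalise into (−180°, 180°]: 284.4° − 360° = -75.6°.
Negative ⇒ the second point lies to the west; separation 75.6°.

75.6° west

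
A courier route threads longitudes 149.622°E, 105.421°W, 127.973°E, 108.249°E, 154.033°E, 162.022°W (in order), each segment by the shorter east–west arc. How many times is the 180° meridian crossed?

3

Leg 1: +149.622° → -105.421°, shortest Δλ = 104.957° (east) — crosses 180°.
Leg 2: -105.421° → +127.973°, shortest Δλ = -126.606° (west) — crosses 180°.
Leg 3: +127.973° → +108.249°, shortest Δλ = -19.724° (west) — does not cross 180°.
Leg 4: +108.249° → +154.033°, shortest Δλ = 45.784° (east) — does not cross 180°.
Leg 5: +154.033° → -162.022°, shortest Δλ = 43.945° (east) — crosses 180°.
Total crossings: 3.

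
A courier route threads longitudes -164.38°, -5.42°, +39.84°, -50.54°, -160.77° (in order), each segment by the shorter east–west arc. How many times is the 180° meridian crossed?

Leg 1: -164.38° → -5.42°, shortest Δλ = 158.96° (east) — does not cross 180°.
Leg 2: -5.42° → +39.84°, shortest Δλ = 45.26° (east) — does not cross 180°.
Leg 3: +39.84° → -50.54°, shortest Δλ = -90.38° (west) — does not cross 180°.
Leg 4: -50.54° → -160.77°, shortest Δλ = -110.23° (west) — does not cross 180°.
Total crossings: 0.

0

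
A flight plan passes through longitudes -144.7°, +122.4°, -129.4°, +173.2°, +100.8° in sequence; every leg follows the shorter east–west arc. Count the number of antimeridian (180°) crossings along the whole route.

Leg 1: -144.7° → +122.4°, shortest Δλ = -92.9° (west) — crosses 180°.
Leg 2: +122.4° → -129.4°, shortest Δλ = 108.2° (east) — crosses 180°.
Leg 3: -129.4° → +173.2°, shortest Δλ = -57.4° (west) — crosses 180°.
Leg 4: +173.2° → +100.8°, shortest Δλ = -72.4° (west) — does not cross 180°.
Total crossings: 3.

3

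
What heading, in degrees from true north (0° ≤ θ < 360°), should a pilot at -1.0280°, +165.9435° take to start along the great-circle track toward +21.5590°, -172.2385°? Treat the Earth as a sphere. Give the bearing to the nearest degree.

42°

Δλ = -172.2385 − 165.9435 = -338.1820°; wrapped into (−180°, 180°]: 21.8180°.
θ = atan2( sin Δλ · cos φ₂ , cos φ₁ · sin φ₂ − sin φ₁ · cos φ₂ · cos Δλ )
  = atan2(0.34566, 0.38289) = 42.074° → normalised to [0°, 360°): 42.074°.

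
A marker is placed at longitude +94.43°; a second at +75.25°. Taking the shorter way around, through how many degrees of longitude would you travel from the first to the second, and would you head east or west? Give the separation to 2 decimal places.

19.18° west

Raw difference: 75.25 − 94.43 = -19.18°.
Normalise into (−180°, 180°]: -19.18° stays -19.18°.
Negative ⇒ the second point lies to the west; separation 19.18°.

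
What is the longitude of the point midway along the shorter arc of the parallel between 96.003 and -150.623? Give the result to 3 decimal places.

+152.690°

Signed shortest Δλ from +96.003° to -150.623° is +113.374°.
Midpoint longitude = +96.003° + (+113.374°)/2 = +96.003° + 56.687° = +152.690°.
(The naïve average (+96.003 + -150.623)/2 = -27.31° is on the wrong side of the globe.)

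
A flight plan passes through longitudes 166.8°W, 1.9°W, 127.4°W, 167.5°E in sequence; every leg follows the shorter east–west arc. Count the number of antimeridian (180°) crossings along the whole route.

Leg 1: -166.8° → -1.9°, shortest Δλ = 164.9° (east) — does not cross 180°.
Leg 2: -1.9° → -127.4°, shortest Δλ = -125.5° (west) — does not cross 180°.
Leg 3: -127.4° → +167.5°, shortest Δλ = -65.1° (west) — crosses 180°.
Total crossings: 1.

1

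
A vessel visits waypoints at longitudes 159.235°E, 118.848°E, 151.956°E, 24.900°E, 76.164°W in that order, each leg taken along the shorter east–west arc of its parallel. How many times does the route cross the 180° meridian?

0

Leg 1: +159.235° → +118.848°, shortest Δλ = -40.387° (west) — does not cross 180°.
Leg 2: +118.848° → +151.956°, shortest Δλ = 33.108° (east) — does not cross 180°.
Leg 3: +151.956° → +24.900°, shortest Δλ = -127.056° (west) — does not cross 180°.
Leg 4: +24.900° → -76.164°, shortest Δλ = -101.064° (west) — does not cross 180°.
Total crossings: 0.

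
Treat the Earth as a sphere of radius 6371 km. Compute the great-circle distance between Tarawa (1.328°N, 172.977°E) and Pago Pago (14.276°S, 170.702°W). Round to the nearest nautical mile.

Δλ = -170.702 − 172.977 = -343.679°; wrapped into (−180°, 180°]: 16.321°.
Δφ = -14.276 − 1.328 = -15.604°.
a = sin²(Δφ/2) + cos φ₁ · cos φ₂ · sin²(Δλ/2) = 0.037949.
c = 2·atan2(√a, √(1−a)) = 0.39212 rad → d = 6371·c ≈ 2498.20 km ≈ 1348.92 nmi.

1349 nmi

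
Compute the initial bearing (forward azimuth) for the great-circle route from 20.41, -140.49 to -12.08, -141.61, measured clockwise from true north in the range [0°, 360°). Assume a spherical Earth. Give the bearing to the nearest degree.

Δλ = -141.61 − -140.49 = -1.12°.
θ = atan2( sin Δλ · cos φ₂ , cos φ₁ · sin φ₂ − sin φ₁ · cos φ₂ · cos Δλ )
  = atan2(-0.01911, -0.53709) = -177.962° → normalised to [0°, 360°): 182.038°.

182°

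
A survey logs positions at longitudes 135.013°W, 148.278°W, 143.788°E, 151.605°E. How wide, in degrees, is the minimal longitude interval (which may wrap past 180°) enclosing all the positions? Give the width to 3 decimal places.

Sort the longitudes: -148.278°, -135.013°, +143.788°, +151.605°.
Eastward gaps between consecutive values (wrapping around): 13.265°, 278.801°, 7.817°, 60.117°.
Largest gap = 278.801° ⇒ minimal covering band is its complement: 360° − 278.801° = 81.199°.
Band runs from +143.788° eastward to -135.013°, crossing the antimeridian.

81.199°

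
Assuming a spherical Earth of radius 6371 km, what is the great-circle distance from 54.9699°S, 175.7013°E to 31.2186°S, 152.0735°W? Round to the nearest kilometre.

3658 km

Δλ = -152.0735 − 175.7013 = -327.7748°; wrapped into (−180°, 180°]: 32.2252°.
Δφ = -31.2186 − -54.9699 = 23.7513°.
a = sin²(Δφ/2) + cos φ₁ · cos φ₂ · sin²(Δλ/2) = 0.080157.
c = 2·atan2(√a, √(1−a)) = 0.57409 rad → d = 6371·c ≈ 3657.55 km.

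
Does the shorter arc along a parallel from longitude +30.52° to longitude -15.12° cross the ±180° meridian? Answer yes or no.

Signed shortest Δλ = ((-15.12 − 30.52 + 180) mod 360) − 180 = -45.64°.
Going west by 45.64° from +30.52° reaches -15.12° without touching 180°.

No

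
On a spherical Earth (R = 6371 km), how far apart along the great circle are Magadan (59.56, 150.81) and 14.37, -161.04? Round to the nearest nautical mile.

3436 nmi

Δλ = -161.04 − 150.81 = -311.85°; wrapped into (−180°, 180°]: 48.15°.
Δφ = 14.37 − 59.56 = -45.19°.
a = sin²(Δφ/2) + cos φ₁ · cos φ₂ · sin²(Δλ/2) = 0.229292.
c = 2·atan2(√a, √(1−a)) = 0.99868 rad → d = 6371·c ≈ 6362.56 km ≈ 3435.51 nmi.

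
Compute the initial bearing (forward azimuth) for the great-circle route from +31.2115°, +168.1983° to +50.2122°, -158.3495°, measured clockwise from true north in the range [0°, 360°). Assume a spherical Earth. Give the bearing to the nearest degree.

43°

Δλ = -158.3495 − 168.1983 = -326.5478°; wrapped into (−180°, 180°]: 33.4522°.
θ = atan2( sin Δλ · cos φ₂ , cos φ₁ · sin φ₂ − sin φ₁ · cos φ₂ · cos Δλ )
  = atan2(0.35276, 0.38051) = 42.833° → normalised to [0°, 360°): 42.833°.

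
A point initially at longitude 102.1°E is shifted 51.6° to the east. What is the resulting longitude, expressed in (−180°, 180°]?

Start at +102.1°; shift +51.6° → +153.7°.
+153.7° already lies in (−180°, 180°].

153.7°E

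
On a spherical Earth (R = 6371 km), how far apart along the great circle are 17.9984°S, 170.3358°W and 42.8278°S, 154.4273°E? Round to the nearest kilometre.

Δλ = 154.4273 − -170.3358 = 324.7631°; wrapped into (−180°, 180°]: -35.2369°.
Δφ = -42.8278 − -17.9984 = -24.8294°.
a = sin²(Δφ/2) + cos φ₁ · cos φ₂ · sin²(Δλ/2) = 0.110120.
c = 2·atan2(√a, √(1−a)) = 0.67651 rad → d = 6371·c ≈ 4310.07 km.

4310 km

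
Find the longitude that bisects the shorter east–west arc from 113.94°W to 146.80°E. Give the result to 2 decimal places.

Signed shortest Δλ from -113.94° to +146.80° is -99.26°.
Midpoint longitude = -113.94° + (-99.26°)/2 = -113.94° − 49.63° = -163.57°.
(The naïve average (-113.94 + +146.80)/2 = 16.43° is on the wrong side of the globe.)

163.57°W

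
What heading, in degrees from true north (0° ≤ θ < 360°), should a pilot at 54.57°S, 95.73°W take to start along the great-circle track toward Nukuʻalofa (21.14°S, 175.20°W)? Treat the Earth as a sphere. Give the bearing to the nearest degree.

266°

Δλ = -175.20 − -95.73 = -79.47°.
θ = atan2( sin Δλ · cos φ₂ , cos φ₁ · sin φ₂ − sin φ₁ · cos φ₂ · cos Δλ )
  = atan2(-0.91699, -0.07018) = -94.377° → normalised to [0°, 360°): 265.623°.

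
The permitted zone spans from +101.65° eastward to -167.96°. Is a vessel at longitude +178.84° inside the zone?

Band width going east from +101.65° to -167.96°: ((-167.96 − 101.65) mod 360) = 90.39°.
Offset of +178.84° east of the west edge: ((178.84 − 101.65) mod 360) = 77.19°.
77.19° ≤ 90.39° ⇒ inside.

Yes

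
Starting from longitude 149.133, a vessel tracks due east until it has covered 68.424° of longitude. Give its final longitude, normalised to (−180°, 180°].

Start at +149.133°; shift +68.424° → +217.557°.
+217.557° lies outside (−180°, 180°]; subtract 360° → -142.443°.

-142.443°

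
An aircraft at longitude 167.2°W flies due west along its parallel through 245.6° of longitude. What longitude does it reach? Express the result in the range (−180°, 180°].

Start at -167.2°; shift −245.6° → -412.8°.
-412.8° lies outside (−180°, 180°]; add 360° → -52.8°.

52.8°W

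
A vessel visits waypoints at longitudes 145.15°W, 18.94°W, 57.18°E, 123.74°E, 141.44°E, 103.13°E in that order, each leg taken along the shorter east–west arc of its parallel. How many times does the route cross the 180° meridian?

0

Leg 1: -145.15° → -18.94°, shortest Δλ = 126.21° (east) — does not cross 180°.
Leg 2: -18.94° → +57.18°, shortest Δλ = 76.12° (east) — does not cross 180°.
Leg 3: +57.18° → +123.74°, shortest Δλ = 66.56° (east) — does not cross 180°.
Leg 4: +123.74° → +141.44°, shortest Δλ = 17.7° (east) — does not cross 180°.
Leg 5: +141.44° → +103.13°, shortest Δλ = -38.31° (west) — does not cross 180°.
Total crossings: 0.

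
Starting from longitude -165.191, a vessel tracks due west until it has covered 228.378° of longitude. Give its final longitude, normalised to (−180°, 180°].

-33.569°

Start at -165.191°; shift −228.378° → -393.569°.
-393.569° lies outside (−180°, 180°]; add 360° → -33.569°.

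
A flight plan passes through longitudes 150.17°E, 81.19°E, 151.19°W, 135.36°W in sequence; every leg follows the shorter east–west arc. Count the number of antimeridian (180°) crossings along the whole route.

1

Leg 1: +150.17° → +81.19°, shortest Δλ = -68.98° (west) — does not cross 180°.
Leg 2: +81.19° → -151.19°, shortest Δλ = 127.62° (east) — crosses 180°.
Leg 3: -151.19° → -135.36°, shortest Δλ = 15.83° (east) — does not cross 180°.
Total crossings: 1.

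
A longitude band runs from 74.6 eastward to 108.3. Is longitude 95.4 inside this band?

Yes

Band width going east from +74.6° to +108.3°: ((108.3 − 74.6) mod 360) = 33.7°.
Offset of +95.4° east of the west edge: ((95.4 − 74.6) mod 360) = 20.8°.
20.8° ≤ 33.7° ⇒ inside.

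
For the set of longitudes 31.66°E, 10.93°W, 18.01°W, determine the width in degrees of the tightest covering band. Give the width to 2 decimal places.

Sort the longitudes: -18.01°, -10.93°, +31.66°.
Eastward gaps between consecutive values (wrapping around): 7.08°, 42.59°, 310.33°.
Largest gap = 310.33° ⇒ minimal covering band is its complement: 360° − 310.33° = 49.67°.
Band runs from -18.01° eastward to +31.66°.

49.67°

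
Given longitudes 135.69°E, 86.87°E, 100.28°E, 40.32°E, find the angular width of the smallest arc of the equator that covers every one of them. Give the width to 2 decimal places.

95.37°

Sort the longitudes: +40.32°, +86.87°, +100.28°, +135.69°.
Eastward gaps between consecutive values (wrapping around): 46.55°, 13.41°, 35.41°, 264.63°.
Largest gap = 264.63° ⇒ minimal covering band is its complement: 360° − 264.63° = 95.37°.
Band runs from +40.32° eastward to +135.69°.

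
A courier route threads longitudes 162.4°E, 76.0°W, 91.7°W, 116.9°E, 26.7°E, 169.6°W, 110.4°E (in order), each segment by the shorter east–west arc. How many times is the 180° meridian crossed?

4

Leg 1: +162.4° → -76.0°, shortest Δλ = 121.6° (east) — crosses 180°.
Leg 2: -76.0° → -91.7°, shortest Δλ = -15.7° (west) — does not cross 180°.
Leg 3: -91.7° → +116.9°, shortest Δλ = -151.4° (west) — crosses 180°.
Leg 4: +116.9° → +26.7°, shortest Δλ = -90.2° (west) — does not cross 180°.
Leg 5: +26.7° → -169.6°, shortest Δλ = 163.7° (east) — crosses 180°.
Leg 6: -169.6° → +110.4°, shortest Δλ = -80.0° (west) — crosses 180°.
Total crossings: 4.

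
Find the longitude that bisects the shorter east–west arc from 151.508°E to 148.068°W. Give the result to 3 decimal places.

Signed shortest Δλ from +151.508° to -148.068° is +60.424°.
Midpoint longitude = +151.508° + (+60.424°)/2 = +151.508° + 30.212° = +181.720°.
Normalise into (−180°, 180°]: -178.280°.
(The naïve average (+151.508 + -148.068)/2 = 1.72° is on the wrong side of the globe.)

178.280°W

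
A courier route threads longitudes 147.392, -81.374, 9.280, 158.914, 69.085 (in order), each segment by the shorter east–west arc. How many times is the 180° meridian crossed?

1

Leg 1: +147.392° → -81.374°, shortest Δλ = 131.234° (east) — crosses 180°.
Leg 2: -81.374° → +9.280°, shortest Δλ = 90.654° (east) — does not cross 180°.
Leg 3: +9.280° → +158.914°, shortest Δλ = 149.634° (east) — does not cross 180°.
Leg 4: +158.914° → +69.085°, shortest Δλ = -89.829° (west) — does not cross 180°.
Total crossings: 1.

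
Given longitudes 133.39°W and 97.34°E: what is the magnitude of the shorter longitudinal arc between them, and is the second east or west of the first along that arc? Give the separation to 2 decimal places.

Raw difference: 97.34 − -133.39 = 230.73°.
Normalise into (−180°, 180°]: 230.73° − 360° = -129.27°.
Negative ⇒ the second point lies to the west; separation 129.27°.

129.27° west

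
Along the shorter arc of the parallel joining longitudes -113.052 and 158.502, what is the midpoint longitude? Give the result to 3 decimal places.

Signed shortest Δλ from -113.052° to +158.502° is -88.446°.
Midpoint longitude = -113.052° + (-88.446°)/2 = -113.052° − 44.223° = -157.275°.
(The naïve average (-113.052 + +158.502)/2 = 22.725° is on the wrong side of the globe.)

-157.275°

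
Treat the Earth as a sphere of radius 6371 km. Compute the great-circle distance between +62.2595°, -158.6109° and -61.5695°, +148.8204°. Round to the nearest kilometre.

Δλ = 148.8204 − -158.6109 = 307.4313°; wrapped into (−180°, 180°]: -52.5687°.
Δφ = -61.5695 − 62.2595 = -123.8290°.
a = sin²(Δφ/2) + cos φ₁ · cos φ₂ · sin²(Δλ/2) = 0.821814.
c = 2·atan2(√a, √(1−a)) = 2.27003 rad → d = 6371·c ≈ 14462.33 km.

14462 km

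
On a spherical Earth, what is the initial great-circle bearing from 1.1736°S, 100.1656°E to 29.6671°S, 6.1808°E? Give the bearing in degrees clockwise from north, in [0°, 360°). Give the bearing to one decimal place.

240.2°

Δλ = 6.1808 − 100.1656 = -93.9848°.
θ = atan2( sin Δλ · cos φ₂ , cos φ₁ · sin φ₂ − sin φ₁ · cos φ₂ · cos Δλ )
  = atan2(-0.86682, -0.49609) = -119.783° → normalised to [0°, 360°): 240.217°.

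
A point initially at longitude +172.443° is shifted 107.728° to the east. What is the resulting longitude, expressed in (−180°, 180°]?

Start at +172.443°; shift +107.728° → +280.171°.
+280.171° lies outside (−180°, 180°]; subtract 360° → -79.829°.

-79.829°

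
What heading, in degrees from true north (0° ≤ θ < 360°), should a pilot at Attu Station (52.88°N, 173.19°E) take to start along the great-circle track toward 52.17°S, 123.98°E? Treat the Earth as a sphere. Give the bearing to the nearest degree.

Δλ = 123.98 − 173.19 = -49.21°.
θ = atan2( sin Δλ · cos φ₂ , cos φ₁ · sin φ₂ − sin φ₁ · cos φ₂ · cos Δλ )
  = atan2(-0.46435, -0.79614) = -149.747° → normalised to [0°, 360°): 210.253°.

210°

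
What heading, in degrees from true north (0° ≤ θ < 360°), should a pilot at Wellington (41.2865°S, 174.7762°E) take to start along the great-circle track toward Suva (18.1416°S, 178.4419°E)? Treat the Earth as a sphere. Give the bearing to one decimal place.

Δλ = 178.4419 − 174.7762 = 3.6657°.
θ = atan2( sin Δλ · cos φ₂ , cos φ₁ · sin φ₂ − sin φ₁ · cos φ₂ · cos Δλ )
  = atan2(0.06076, 0.39177) = 8.815° → normalised to [0°, 360°): 8.815°.

8.8°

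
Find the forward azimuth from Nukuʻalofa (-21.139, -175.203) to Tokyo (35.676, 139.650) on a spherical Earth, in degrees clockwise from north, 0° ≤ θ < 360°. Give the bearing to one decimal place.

Δλ = 139.650 − -175.203 = 314.853°; wrapped into (−180°, 180°]: -45.147°.
θ = atan2( sin Δλ · cos φ₂ , cos φ₁ · sin φ₂ − sin φ₁ · cos φ₂ · cos Δλ )
  = atan2(-0.57587, 0.75057) = -37.497° → normalised to [0°, 360°): 322.503°.

322.5°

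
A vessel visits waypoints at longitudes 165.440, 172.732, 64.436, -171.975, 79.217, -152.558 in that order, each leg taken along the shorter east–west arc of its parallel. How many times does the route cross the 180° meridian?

Leg 1: +165.440° → +172.732°, shortest Δλ = 7.292° (east) — does not cross 180°.
Leg 2: +172.732° → +64.436°, shortest Δλ = -108.296° (west) — does not cross 180°.
Leg 3: +64.436° → -171.975°, shortest Δλ = 123.589° (east) — crosses 180°.
Leg 4: -171.975° → +79.217°, shortest Δλ = -108.808° (west) — crosses 180°.
Leg 5: +79.217° → -152.558°, shortest Δλ = 128.225° (east) — crosses 180°.
Total crossings: 3.

3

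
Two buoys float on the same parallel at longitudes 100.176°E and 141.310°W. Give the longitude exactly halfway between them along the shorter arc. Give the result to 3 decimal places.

159.433°E

Signed shortest Δλ from +100.176° to -141.310° is +118.514°.
Midpoint longitude = +100.176° + (+118.514°)/2 = +100.176° + 59.257° = +159.433°.
(The naïve average (+100.176 + -141.310)/2 = -20.567° is on the wrong side of the globe.)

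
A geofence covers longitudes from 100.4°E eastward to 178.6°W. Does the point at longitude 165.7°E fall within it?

Yes

Band width going east from +100.4° to -178.6°: ((-178.6 − 100.4) mod 360) = 81.0°.
Offset of +165.7° east of the west edge: ((165.7 − 100.4) mod 360) = 65.3°.
65.3° ≤ 81.0° ⇒ inside.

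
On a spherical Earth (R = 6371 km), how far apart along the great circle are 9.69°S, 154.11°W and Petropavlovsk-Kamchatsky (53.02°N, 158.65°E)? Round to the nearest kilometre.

8278 km

Δλ = 158.65 − -154.11 = 312.76°; wrapped into (−180°, 180°]: -47.24°.
Δφ = 53.02 − -9.69 = 62.71°.
a = sin²(Δφ/2) + cos φ₁ · cos φ₂ · sin²(Δλ/2) = 0.365943.
c = 2·atan2(√a, √(1−a)) = 1.29936 rad → d = 6371·c ≈ 8278.23 km.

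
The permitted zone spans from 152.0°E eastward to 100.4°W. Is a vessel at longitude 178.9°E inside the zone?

Yes

Band width going east from +152.0° to -100.4°: ((-100.4 − 152.0) mod 360) = 107.6°.
Offset of +178.9° east of the west edge: ((178.9 − 152.0) mod 360) = 26.9°.
26.9° ≤ 107.6° ⇒ inside.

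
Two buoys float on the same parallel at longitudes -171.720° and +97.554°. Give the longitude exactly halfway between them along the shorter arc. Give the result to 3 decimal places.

Signed shortest Δλ from -171.720° to +97.554° is -90.726°.
Midpoint longitude = -171.720° + (-90.726°)/2 = -171.720° − 45.363° = -217.083°.
Normalise into (−180°, 180°]: +142.917°.
(The naïve average (-171.720 + +97.554)/2 = -37.083° is on the wrong side of the globe.)

+142.917°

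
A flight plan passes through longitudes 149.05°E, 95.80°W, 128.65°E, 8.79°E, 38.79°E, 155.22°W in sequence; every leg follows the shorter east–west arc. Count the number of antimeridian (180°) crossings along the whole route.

Leg 1: +149.05° → -95.80°, shortest Δλ = 115.15° (east) — crosses 180°.
Leg 2: -95.80° → +128.65°, shortest Δλ = -135.55° (west) — crosses 180°.
Leg 3: +128.65° → +8.79°, shortest Δλ = -119.86° (west) — does not cross 180°.
Leg 4: +8.79° → +38.79°, shortest Δλ = 30.0° (east) — does not cross 180°.
Leg 5: +38.79° → -155.22°, shortest Δλ = 165.99° (east) — crosses 180°.
Total crossings: 3.

3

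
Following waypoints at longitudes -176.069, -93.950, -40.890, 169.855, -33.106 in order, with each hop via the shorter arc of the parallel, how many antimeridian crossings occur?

2

Leg 1: -176.069° → -93.950°, shortest Δλ = 82.119° (east) — does not cross 180°.
Leg 2: -93.950° → -40.890°, shortest Δλ = 53.06° (east) — does not cross 180°.
Leg 3: -40.890° → +169.855°, shortest Δλ = -149.255° (west) — crosses 180°.
Leg 4: +169.855° → -33.106°, shortest Δλ = 157.039° (east) — crosses 180°.
Total crossings: 2.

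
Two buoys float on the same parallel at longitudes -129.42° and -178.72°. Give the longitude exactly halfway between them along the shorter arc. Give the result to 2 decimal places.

-154.07°

Signed shortest Δλ from -129.42° to -178.72° is -49.30°.
Midpoint longitude = -129.42° + (-49.30°)/2 = -129.42° − 24.65° = -154.07°.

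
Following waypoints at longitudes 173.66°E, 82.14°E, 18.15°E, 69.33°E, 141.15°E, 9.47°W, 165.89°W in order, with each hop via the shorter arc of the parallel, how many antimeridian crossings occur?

0

Leg 1: +173.66° → +82.14°, shortest Δλ = -91.52° (west) — does not cross 180°.
Leg 2: +82.14° → +18.15°, shortest Δλ = -63.99° (west) — does not cross 180°.
Leg 3: +18.15° → +69.33°, shortest Δλ = 51.18° (east) — does not cross 180°.
Leg 4: +69.33° → +141.15°, shortest Δλ = 71.82° (east) — does not cross 180°.
Leg 5: +141.15° → -9.47°, shortest Δλ = -150.62° (west) — does not cross 180°.
Leg 6: -9.47° → -165.89°, shortest Δλ = -156.42° (west) — does not cross 180°.
Total crossings: 0.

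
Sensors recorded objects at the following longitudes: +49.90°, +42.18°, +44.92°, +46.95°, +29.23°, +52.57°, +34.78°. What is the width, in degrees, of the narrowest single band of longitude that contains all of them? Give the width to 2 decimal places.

Sort the longitudes: +29.23°, +34.78°, +42.18°, +44.92°, +46.95°, +49.90°, +52.57°.
Eastward gaps between consecutive values (wrapping around): 5.55°, 7.40°, 2.74°, 2.03°, 2.95°, 2.67°, 336.66°.
Largest gap = 336.66° ⇒ minimal covering band is its complement: 360° − 336.66° = 23.34°.
Band runs from +29.23° eastward to +52.57°.

23.34°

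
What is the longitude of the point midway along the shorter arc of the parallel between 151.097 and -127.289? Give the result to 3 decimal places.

-168.096°

Signed shortest Δλ from +151.097° to -127.289° is +81.614°.
Midpoint longitude = +151.097° + (+81.614°)/2 = +151.097° + 40.807° = +191.904°.
Normalise into (−180°, 180°]: -168.096°.
(The naïve average (+151.097 + -127.289)/2 = 11.904° is on the wrong side of the globe.)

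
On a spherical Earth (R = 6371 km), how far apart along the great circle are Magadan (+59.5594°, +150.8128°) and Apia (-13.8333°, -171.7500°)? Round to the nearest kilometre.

Δλ = -171.7500 − 150.8128 = -322.5628°; wrapped into (−180°, 180°]: 37.4372°.
Δφ = -13.8333 − 59.5594 = -73.3927°.
a = sin²(Δφ/2) + cos φ₁ · cos φ₂ · sin²(Δλ/2) = 0.407761.
c = 2·atan2(√a, √(1−a)) = 1.38525 rad → d = 6371·c ≈ 8825.46 km.

8825 km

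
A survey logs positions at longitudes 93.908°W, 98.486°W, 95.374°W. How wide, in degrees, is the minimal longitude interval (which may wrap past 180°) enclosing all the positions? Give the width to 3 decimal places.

Sort the longitudes: -98.486°, -95.374°, -93.908°.
Eastward gaps between consecutive values (wrapping around): 3.112°, 1.466°, 355.422°.
Largest gap = 355.422° ⇒ minimal covering band is its complement: 360° − 355.422° = 4.578°.
Band runs from -98.486° eastward to -93.908°.

4.578°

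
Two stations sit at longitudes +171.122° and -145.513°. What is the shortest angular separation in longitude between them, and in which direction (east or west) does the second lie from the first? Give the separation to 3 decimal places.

43.365° east

Raw difference: -145.513 − 171.122 = -316.635°.
Normalise into (−180°, 180°]: -316.635° + 360° = 43.365°.
Positive ⇒ the second point lies to the east; separation 43.365°.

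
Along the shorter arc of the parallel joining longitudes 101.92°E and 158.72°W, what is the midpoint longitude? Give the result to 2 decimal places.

151.60°E

Signed shortest Δλ from +101.92° to -158.72° is +99.36°.
Midpoint longitude = +101.92° + (+99.36°)/2 = +101.92° + 49.68° = +151.60°.
(The naïve average (+101.92 + -158.72)/2 = -28.4° is on the wrong side of the globe.)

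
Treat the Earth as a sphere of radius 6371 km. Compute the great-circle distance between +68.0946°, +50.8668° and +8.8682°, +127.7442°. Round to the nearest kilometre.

Δλ = 127.7442 − 50.8668 = 76.8774°.
Δφ = 8.8682 − 68.0946 = -59.2264°.
a = sin²(Δφ/2) + cos φ₁ · cos φ₂ · sin²(Δλ/2) = 0.386640.
c = 2·atan2(√a, √(1−a)) = 1.34209 rad → d = 6371·c ≈ 8550.44 km.

8550 km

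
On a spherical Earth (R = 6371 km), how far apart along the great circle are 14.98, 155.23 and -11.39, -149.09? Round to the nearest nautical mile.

Δλ = -149.09 − 155.23 = -304.32°; wrapped into (−180°, 180°]: 55.68°.
Δφ = -11.39 − 14.98 = -26.37°.
a = sin²(Δφ/2) + cos φ₁ · cos φ₂ · sin²(Δλ/2) = 0.258560.
c = 2·atan2(√a, √(1−a)) = 1.06686 rad → d = 6371·c ≈ 6796.93 km ≈ 3670.05 nmi.

3670 nmi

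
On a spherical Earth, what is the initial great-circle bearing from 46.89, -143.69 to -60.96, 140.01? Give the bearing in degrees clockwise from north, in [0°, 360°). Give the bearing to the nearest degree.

Δλ = 140.01 − -143.69 = 283.70°; wrapped into (−180°, 180°]: -76.30°.
θ = atan2( sin Δλ · cos φ₂ , cos φ₁ · sin φ₂ − sin φ₁ · cos φ₂ · cos Δλ )
  = atan2(-0.47161, -0.68141) = -145.313° → normalised to [0°, 360°): 214.687°.

215°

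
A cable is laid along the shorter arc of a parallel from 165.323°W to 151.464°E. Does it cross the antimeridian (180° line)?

Yes

Naïve |151.464 − -165.323| = 316.787° > 180°, so the shorter arc goes the other way round — across 180°.
Signed shortest Δλ = ((151.464 − -165.323 + 180) mod 360) − 180 = -43.213°.
Going west by 43.213° from -165.323° passes through 180° before reaching +151.464°.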